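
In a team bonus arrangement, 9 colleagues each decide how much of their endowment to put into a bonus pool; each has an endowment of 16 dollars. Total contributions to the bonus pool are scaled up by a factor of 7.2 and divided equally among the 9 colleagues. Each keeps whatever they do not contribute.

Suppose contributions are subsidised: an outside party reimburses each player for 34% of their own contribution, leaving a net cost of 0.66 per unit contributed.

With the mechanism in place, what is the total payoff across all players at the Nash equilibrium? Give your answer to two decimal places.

Under the mechanism each unit contributed yields (7.2/9) / 0.66 = 1.2121 back to its contributor per unit of net cost, which exceeds 1, making full contribution the dominant choice for everyone.
At the Nash equilibrium everyone contributes 16. Group total payoff = 9 × (16 × 0.34 + 7.2 × 16) = 1085.76.

1085.76 dollars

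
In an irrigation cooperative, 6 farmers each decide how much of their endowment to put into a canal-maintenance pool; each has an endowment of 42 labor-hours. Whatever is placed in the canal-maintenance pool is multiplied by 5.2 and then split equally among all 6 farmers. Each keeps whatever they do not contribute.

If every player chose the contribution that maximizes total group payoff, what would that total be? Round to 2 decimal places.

Each contributed unit returns 5.200 to the group as a whole (0.8667 to each of 6 players), which exceeds 1, so the social optimum is full contribution: group total = 5.200 × 252 = 1310.40.

1310.40 labor-hours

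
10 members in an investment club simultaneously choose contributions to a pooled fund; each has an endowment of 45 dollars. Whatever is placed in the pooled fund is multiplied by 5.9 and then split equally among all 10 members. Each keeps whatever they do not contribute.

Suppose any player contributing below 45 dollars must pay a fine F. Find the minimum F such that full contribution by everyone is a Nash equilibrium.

18.45 dollars

Given the others contribute fully, the best deviation is to contribute 0 (any partial contribution still incurs the fine and gives up units whose private return 0.5900 is below 1).
Deviating from 45 to 0 saves 45 dollars but forfeits the deviator's share of the drop in the pooled fund: 5.9/10 × 45 = 26.55.
So the deviation gain is 45 − 26.55 = 18.45, and the fine must be at least 18.45 dollars to wipe it out.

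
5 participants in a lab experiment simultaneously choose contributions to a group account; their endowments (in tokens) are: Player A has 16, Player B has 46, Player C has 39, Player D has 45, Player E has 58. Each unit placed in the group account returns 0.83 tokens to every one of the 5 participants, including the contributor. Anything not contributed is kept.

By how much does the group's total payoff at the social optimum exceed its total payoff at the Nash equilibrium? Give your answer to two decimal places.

The private return per contributed unit is 0.83 < 1 for everyone, so the Nash equilibrium is zero contribution and the group total is Σ E_j = 16 + 46 + 39 + 45 + 58 = 204.
Each contributed unit returns 4.150 to the group, so the social optimum is full contribution by everyone: group total = 4.150 × 204 = 846.60.
Efficiency loss = (4.150 − 1) × 204 = 642.60.

642.60 tokens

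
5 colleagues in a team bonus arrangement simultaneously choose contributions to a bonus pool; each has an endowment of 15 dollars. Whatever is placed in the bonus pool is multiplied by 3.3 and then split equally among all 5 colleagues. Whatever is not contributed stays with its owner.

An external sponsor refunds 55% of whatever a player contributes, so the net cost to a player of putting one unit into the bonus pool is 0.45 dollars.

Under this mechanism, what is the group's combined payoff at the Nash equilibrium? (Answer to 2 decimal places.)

With the mechanism, a contributed unit returns (3.3/5) / 0.45 = 1.4667 per unit of net cost to the contributor — now above 1 — so contributing fully is weakly dominant for every player.
So the Nash equilibrium is full contribution by all 5; the group earns 5 × (15 × 0.55 + 3.3 × 15) = 288.75.

288.75 dollars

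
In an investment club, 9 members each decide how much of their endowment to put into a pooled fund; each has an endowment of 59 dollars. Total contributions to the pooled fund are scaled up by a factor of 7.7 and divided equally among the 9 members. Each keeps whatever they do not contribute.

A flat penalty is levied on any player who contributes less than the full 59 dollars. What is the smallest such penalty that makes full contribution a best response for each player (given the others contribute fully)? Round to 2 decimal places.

Given the others contribute fully, the best deviation is to contribute 0 (any partial contribution still incurs the fine and gives up units whose private return 0.8556 is below 1).
Deviating from 59 to 0 saves 59 dollars but forfeits the deviator's share of the drop in the pooled fund: 7.7/9 × 59 = 50.48.
So the deviation gain is 59 − 50.48 = 8.52, and the fine must be at least 8.52 dollars to wipe it out.

8.52 dollars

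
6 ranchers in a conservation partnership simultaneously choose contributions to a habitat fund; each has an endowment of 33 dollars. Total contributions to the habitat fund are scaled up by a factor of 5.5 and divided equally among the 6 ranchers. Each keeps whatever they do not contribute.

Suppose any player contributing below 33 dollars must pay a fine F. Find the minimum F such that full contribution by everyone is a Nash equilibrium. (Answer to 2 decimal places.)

Given the others contribute fully, the best deviation is to contribute 0 (any partial contribution still incurs the fine and gives up units whose private return 0.9167 is below 1).
Deviating from 33 to 0 saves 33 dollars but forfeits the deviator's share of the drop in the habitat fund: 5.5/6 × 33 = 30.25.
So the deviation gain is 33 − 30.25 = 2.75, and the fine must be at least 2.75 dollars to wipe it out.

2.75 dollars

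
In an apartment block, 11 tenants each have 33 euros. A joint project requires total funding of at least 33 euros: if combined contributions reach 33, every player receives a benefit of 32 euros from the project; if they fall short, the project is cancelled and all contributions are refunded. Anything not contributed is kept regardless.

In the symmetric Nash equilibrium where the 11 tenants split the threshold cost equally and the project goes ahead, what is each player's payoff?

62 euros

Equal share of the threshold: 33/11 = 3.
At this profile no one gains by cutting their contribution: any cut drops the total below 33, the project is cancelled, contributions are refunded, and the deviator ends with 33, which is less than 33 − 3 + 32 = 62. Contributing more than 3 just wastes the excess. So contributing exactly 3 is a best response.
Each player's payoff: 33 − 3 + 32 = 62.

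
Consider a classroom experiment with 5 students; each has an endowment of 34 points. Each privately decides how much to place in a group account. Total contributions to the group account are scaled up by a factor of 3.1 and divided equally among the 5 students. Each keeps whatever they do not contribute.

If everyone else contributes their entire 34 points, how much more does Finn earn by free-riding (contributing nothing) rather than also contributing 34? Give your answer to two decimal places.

Switching from a contribution of 34 to 0 lets Finn keep an extra 34 points, but lowers the group account by 34, which costs Finn their own share of that drop: 3.1/5 × 34 = 21.08.
Net gain = 34 − 21.08 = 12.92. The private return per contributed unit (0.6200) is below 1, so free-riding is indeed the best response regardless of what the others do.

12.92 points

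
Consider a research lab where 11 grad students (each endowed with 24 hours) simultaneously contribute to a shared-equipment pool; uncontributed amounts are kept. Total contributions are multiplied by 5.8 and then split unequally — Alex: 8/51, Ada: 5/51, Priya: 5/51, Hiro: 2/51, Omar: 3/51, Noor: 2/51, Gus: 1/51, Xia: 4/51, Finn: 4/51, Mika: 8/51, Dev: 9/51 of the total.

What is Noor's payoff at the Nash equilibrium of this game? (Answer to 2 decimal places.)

A player with share s gets back 5.8·s per unit contributed, so full contribution is dominant for anyone with s > 1/5.8 = 0.1724 and zero contribution is dominant for anyone below.
Dev alone (share 9/51) is above the threshold, contributing 24; the remaining 10 contribute 0. Total contributed: 24.
Noor keeps 24 and receives 5.8 × 24 × 2/51 = 5.46 from the shared-equipment pool, for a payoff of 29.46.

29.46 hours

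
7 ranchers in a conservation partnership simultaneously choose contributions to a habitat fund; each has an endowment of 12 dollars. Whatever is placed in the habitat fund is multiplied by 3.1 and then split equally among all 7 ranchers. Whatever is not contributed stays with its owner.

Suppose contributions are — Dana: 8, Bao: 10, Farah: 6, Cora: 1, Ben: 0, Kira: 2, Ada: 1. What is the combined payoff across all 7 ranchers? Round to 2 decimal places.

Total contributed: 8 + 10 + 6 + 1 + 0 + 2 + 1 = 28; total kept: 7 × 12 − 28 = 56.
The habitat fund pays out 3.1 × 28 = 86.80 in aggregate.
Group total = 56 + 86.80 = 142.80.

142.80 dollars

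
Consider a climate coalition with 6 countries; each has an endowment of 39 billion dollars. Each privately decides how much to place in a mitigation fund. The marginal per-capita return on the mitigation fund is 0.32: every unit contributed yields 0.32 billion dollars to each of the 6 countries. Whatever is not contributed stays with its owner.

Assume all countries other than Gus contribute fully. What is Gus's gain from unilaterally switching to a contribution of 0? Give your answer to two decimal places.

Switching from a contribution of 39 to 0 lets Gus keep an extra 39 billion dollars, but lowers the mitigation fund by 39, which costs Gus their own share of that drop: 0.32 × 39 = 12.48.
Net gain = 39 − 12.48 = 26.52. The private return per contributed unit (0.32) is below 1, so free-riding is indeed the best response regardless of what the others do.

26.52 billion dollars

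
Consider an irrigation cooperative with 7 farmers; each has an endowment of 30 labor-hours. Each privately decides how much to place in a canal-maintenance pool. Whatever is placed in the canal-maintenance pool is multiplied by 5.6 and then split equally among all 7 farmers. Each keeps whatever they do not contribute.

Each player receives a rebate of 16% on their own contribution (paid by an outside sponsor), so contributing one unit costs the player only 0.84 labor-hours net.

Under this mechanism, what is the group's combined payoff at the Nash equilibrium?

210.00 labor-hours

With the mechanism, a contributed unit returns (5.6/7) / 0.84 = 0.9524 per unit of net cost — still below 1 — so contributing 0 remains dominant for every player.
Everyone keeps their endowment and the group total is 7 × 30 = 210.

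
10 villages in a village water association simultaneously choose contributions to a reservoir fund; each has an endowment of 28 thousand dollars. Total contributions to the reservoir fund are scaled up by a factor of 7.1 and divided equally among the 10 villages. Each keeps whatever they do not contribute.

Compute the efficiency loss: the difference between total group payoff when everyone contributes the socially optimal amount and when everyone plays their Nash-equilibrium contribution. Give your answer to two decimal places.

Each contributed unit returns 7.1/10 = 0.7100 to its contributor — below 1 — so contributing 0 is dominant for every player. At the Nash equilibrium everyone keeps their 28, and the group total is 10 × 28 = 280.
Each contributed unit returns 7.100 to the group as a whole (0.7100 to each of 10 players), which exceeds 1, so the social optimum is full contribution: group total = 7.100 × 280 = 1988.00.
Efficiency loss = 1988.00 − 280 = 1708.00.

1708.00 thousand dollars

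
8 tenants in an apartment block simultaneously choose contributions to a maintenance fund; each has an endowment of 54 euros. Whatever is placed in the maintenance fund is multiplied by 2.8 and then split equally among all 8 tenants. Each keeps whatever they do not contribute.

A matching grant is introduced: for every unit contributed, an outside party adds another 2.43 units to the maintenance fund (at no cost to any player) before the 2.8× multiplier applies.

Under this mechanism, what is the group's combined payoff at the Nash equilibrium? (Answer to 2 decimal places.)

With the mechanism, a contributed unit returns 2.8 × 3.43 / 8 = 1.2005 per unit of net cost to the contributor — now above 1 — so contributing fully is weakly dominant for every player.
So the Nash equilibrium is full contribution by all 8; the group earns 2.8 × 3.43 × 432 = 4148.93.

4148.93 euros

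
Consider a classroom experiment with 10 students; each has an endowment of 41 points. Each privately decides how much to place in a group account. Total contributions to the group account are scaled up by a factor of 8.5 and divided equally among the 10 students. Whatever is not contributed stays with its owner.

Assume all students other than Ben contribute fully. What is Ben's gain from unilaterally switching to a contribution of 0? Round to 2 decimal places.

Switching from a contribution of 41 to 0 lets Ben keep an extra 41 points, but lowers the group account by 41, which costs Ben their own share of that drop: 8.5/10 × 41 = 34.85.
Net gain = 41 − 34.85 = 6.15. The private return per contributed unit (0.8500) is below 1, so free-riding is indeed the best response regardless of what the others do.

6.15 points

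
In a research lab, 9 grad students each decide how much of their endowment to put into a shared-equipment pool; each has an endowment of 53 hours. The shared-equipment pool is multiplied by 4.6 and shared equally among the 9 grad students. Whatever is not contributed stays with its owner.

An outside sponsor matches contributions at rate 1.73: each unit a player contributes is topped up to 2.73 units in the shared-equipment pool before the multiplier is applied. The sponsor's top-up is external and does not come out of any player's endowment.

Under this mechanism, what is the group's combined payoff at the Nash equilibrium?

5990.17 hours

Under the mechanism each unit contributed yields 4.6 × 2.73 / 9 = 1.3953 back to its contributor per unit of net cost, which exceeds 1, making full contribution the dominant choice for everyone.
So the Nash equilibrium is full contribution by all 9; the group earns 4.6 × 2.73 × 477 = 5990.17.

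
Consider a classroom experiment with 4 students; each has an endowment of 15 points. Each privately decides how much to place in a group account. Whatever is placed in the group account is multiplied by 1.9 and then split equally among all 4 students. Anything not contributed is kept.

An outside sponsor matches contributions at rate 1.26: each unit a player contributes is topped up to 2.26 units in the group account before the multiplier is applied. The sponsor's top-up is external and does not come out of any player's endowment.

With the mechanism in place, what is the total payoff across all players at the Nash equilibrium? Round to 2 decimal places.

The effective private return per unit is now 1.9 × 2.26 / 4 = 1.0735 > 1, so every player's dominant strategy flips to full contribution.
So the Nash equilibrium is full contribution by all 4; the group earns 1.9 × 2.26 × 60 = 257.64.

257.64 points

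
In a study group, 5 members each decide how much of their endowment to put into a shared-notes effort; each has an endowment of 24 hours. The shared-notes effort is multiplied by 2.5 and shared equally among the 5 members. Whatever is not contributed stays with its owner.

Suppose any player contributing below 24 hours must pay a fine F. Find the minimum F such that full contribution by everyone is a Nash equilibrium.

Given the others contribute fully, the best deviation is to contribute 0 (any partial contribution still incurs the fine and gives up units whose private return 0.5000 is below 1).
Deviating from 24 to 0 saves 24 hours but forfeits the deviator's share of the drop in the shared-notes effort: 2.5/5 × 24 = 12.00.
So the deviation gain is 24 − 12.00 = 12.00, and the fine must be at least 12.00 hours to wipe it out.

12.00 hours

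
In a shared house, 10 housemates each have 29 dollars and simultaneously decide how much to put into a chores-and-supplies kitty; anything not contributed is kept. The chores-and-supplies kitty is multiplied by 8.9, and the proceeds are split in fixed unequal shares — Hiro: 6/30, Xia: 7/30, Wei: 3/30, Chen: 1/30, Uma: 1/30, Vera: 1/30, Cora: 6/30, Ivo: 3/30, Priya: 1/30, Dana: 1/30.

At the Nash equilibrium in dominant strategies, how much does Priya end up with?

Player j's private return per contributed unit is 8.9 × (j's share). Contributing is weakly dominant for j when that share is at least 1/8.9 = 0.1124, and contributing 0 is dominant otherwise.
Hiro, Xia and Cora are above the threshold, contributing 29 each; the remaining 7 contribute 0. Total contributed: 87.
Priya keeps 29 and receives 8.9 × 87 × 1/30 = 25.81 from the chores-and-supplies kitty, for a payoff of 54.81.

54.81 dollars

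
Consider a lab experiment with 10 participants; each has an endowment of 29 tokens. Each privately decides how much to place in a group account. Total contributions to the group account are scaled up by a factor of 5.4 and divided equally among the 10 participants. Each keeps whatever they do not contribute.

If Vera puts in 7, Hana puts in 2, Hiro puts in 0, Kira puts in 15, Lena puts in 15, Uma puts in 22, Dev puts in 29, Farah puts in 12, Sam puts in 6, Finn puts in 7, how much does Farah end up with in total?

Total contributed: 7 + 2 + 0 + 15 + 15 + 22 + 29 + 12 + 6 + 7 = 115.
Each receives 5.4 × 115 / 10 = 62.10 from the group account.
Farah keeps 29 − 12 = 17, so Farah's payoff is 17 + 62.10 = 79.10.

79.10 tokens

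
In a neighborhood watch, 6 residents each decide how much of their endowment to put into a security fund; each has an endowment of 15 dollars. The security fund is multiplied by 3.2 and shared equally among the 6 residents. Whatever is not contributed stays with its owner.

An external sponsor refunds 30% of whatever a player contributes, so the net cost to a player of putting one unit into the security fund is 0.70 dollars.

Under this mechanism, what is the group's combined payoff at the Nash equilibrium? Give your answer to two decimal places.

90.00 dollars

The effective private return is (3.2/6) / 0.70 = 0.7619, which is still under 1, so the mechanism doesn't change anyone's dominant strategy: zero contribution.
At the Nash equilibrium no one contributes; group total payoff = 6 × 15 = 90.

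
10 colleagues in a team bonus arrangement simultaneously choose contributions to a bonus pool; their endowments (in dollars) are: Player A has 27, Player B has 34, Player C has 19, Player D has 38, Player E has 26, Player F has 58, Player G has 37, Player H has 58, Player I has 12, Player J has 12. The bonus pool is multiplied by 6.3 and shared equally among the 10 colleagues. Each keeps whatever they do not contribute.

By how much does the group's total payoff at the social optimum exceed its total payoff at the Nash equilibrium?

The private return per contributed unit is 6.3/10 = 0.6300 < 1 for every player regardless of endowment, so the Nash equilibrium is zero contribution and the group total is Σ E_j = 27 + 34 + 19 + 38 + 26 + 58 + 37 + 58 + 12 + 12 = 321.
Each contributed unit returns 6.300 to the group, so the social optimum is full contribution by everyone: group total = 6.300 × 321 = 2022.30.
Efficiency loss = (6.300 − 1) × 321 = 1701.30.

1701.30 dollars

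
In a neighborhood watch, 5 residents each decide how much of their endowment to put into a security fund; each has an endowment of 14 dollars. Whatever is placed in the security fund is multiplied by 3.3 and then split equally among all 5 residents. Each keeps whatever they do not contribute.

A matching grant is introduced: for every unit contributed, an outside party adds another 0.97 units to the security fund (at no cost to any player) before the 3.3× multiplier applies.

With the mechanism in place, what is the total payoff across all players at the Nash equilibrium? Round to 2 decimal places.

With the mechanism, a contributed unit returns 3.3 × 1.97 / 5 = 1.3002 per unit of net cost to the contributor — now above 1 — so contributing fully is weakly dominant for every player.
At the Nash equilibrium everyone contributes 14. Group total payoff = 3.3 × 1.97 × 70 = 455.07.

455.07 dollars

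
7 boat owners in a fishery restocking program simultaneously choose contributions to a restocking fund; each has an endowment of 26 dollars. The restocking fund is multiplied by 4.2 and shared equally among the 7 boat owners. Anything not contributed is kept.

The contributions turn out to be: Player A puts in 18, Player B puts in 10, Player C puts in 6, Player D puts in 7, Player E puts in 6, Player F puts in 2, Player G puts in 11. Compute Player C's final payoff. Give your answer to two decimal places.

Total contributed: 18 + 10 + 6 + 7 + 6 + 2 + 11 = 60.
Each receives 4.2 × 60 / 7 = 36.00 from the restocking fund.
Player C keeps 26 − 6 = 20, so Player C's payoff is 20 + 36.00 = 56.00.

56.00 dollars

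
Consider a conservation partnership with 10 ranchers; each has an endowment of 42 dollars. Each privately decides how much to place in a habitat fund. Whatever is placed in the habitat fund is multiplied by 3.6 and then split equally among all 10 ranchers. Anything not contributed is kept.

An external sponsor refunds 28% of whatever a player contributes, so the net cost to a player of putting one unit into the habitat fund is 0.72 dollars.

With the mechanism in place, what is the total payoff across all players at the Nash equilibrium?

Even with the mechanism, each unit contributed returns only (3.6/10) / 0.72 = 0.5000 per unit of net cost, so contributing nothing is still dominant.
At the Nash equilibrium no one contributes; group total payoff = 10 × 42 = 420.

420.00 dollars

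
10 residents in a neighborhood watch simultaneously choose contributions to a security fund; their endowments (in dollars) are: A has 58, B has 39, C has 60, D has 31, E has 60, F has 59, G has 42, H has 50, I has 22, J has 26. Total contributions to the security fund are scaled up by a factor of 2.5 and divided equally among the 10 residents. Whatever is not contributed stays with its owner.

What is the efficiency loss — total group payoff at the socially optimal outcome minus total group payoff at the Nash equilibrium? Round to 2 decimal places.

The private return per contributed unit is 2.5/10 = 0.2500 < 1 for every player regardless of endowment, so the Nash equilibrium is zero contribution and the group total is Σ E_j = 58 + 39 + 60 + 31 + 60 + 59 + 42 + 50 + 22 + 26 = 447.
Each contributed unit returns 2.500 to the group, so the social optimum is full contribution by everyone: group total = 2.500 × 447 = 1117.50.
Efficiency loss = (2.500 − 1) × 447 = 670.50.

670.50 dollars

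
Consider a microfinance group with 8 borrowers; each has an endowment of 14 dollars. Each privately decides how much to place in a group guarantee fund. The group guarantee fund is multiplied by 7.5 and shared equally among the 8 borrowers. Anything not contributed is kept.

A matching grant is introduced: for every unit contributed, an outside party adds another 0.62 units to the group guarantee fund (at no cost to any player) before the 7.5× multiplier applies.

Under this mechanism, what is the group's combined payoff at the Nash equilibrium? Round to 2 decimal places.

The effective private return per unit is now 7.5 × 1.62 / 8 = 1.5188 > 1, so every player's dominant strategy flips to full contribution.
So the Nash equilibrium is full contribution by all 8; the group earns 7.5 × 1.62 × 112 = 1360.80.

1360.80 dollars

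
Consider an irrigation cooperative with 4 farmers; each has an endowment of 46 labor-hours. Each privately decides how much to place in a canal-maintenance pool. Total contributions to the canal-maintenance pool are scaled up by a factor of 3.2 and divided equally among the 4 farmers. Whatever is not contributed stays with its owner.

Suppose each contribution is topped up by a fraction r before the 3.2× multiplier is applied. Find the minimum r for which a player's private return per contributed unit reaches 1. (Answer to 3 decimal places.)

0.250

With matching at rate r, one contributed unit becomes (1 + r) in the canal-maintenance pool and returns 3.2 × (1 + r) / 4 to the contributor.
Setting this equal to 1: 1 + r = 4/3.2 = 1.2500.
So the minimum matching rate is r = 1.2500 − 1 = 0.250.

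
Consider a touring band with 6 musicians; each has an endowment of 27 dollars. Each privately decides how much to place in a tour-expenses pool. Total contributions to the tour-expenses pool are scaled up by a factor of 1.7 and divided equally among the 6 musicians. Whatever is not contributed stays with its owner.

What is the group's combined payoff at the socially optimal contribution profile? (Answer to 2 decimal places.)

Each contributed unit returns 1.700 to the group as a whole (0.2833 to each of 6 players), which exceeds 1, so the social optimum is full contribution: group total = 1.700 × 162 = 275.40.

275.40 dollars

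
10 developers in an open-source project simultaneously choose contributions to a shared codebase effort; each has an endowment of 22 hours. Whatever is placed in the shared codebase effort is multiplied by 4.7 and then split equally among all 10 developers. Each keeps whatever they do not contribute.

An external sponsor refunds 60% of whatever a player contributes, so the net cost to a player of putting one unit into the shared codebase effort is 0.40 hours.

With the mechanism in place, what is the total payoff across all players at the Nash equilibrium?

Under the mechanism each unit contributed yields (4.7/10) / 0.40 = 1.1750 back to its contributor per unit of net cost, which exceeds 1, making full contribution the dominant choice for everyone.
So the Nash equilibrium is full contribution by all 10; the group earns 10 × (22 × 0.60 + 4.7 × 22) = 1166.00.

1166.00 hours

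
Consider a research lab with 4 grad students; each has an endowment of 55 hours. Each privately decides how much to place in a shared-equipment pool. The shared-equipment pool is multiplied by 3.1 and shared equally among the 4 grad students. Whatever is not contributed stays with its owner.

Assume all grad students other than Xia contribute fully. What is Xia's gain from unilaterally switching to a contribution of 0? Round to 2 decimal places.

12.38 hours

Switching from a contribution of 55 to 0 lets Xia keep an extra 55 hours, but lowers the shared-equipment pool by 55, which costs Xia their own share of that drop: 3.1/4 × 55 = 42.62.
Net gain = 55 − 42.62 = 12.38. The private return per contributed unit (0.7750) is below 1, so free-riding is indeed the best response regardless of what the others do.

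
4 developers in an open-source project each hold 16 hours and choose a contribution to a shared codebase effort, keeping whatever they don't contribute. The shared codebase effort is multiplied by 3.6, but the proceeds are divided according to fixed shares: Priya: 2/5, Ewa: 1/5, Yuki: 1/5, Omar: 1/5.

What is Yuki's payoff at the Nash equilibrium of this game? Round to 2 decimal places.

Player j's private return per contributed unit is 3.6 × (j's share). Contributing is weakly dominant for j when that share is at least 1/3.6 = 0.2778, and contributing 0 is dominant otherwise.
Only Priya (2/5) clears that bar, contributing 16; the remaining 3 contribute 0. Total contributed: 16.
Yuki keeps 16 and receives 3.6 × 16 × 1/5 = 11.52 from the shared codebase effort, for a payoff of 27.52.

27.52 hours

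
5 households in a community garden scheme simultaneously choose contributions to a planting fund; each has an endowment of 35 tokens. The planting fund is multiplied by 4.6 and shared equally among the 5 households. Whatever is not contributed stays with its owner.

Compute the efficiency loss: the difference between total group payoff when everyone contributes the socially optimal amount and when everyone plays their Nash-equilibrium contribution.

Each contributed unit returns 4.6/5 = 0.9200 to its contributor — below 1 — so contributing 0 is dominant for every player. At the Nash equilibrium everyone keeps their 35, and the group total is 5 × 35 = 175.
Each contributed unit returns 4.600 to the group as a whole (0.9200 to each of 5 players), which exceeds 1, so the social optimum is full contribution: group total = 4.600 × 175 = 805.00.
Efficiency loss = 805.00 − 175 = 630.00.

630.00 tokens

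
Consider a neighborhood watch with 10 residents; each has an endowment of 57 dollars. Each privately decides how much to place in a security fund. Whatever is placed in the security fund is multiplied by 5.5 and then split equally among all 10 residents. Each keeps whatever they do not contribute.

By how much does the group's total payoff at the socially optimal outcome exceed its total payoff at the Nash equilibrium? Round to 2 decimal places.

Each contributed unit returns 5.5/10 = 0.5500 to its contributor — below 1 — so contributing 0 is dominant for every player. At the Nash equilibrium everyone keeps their 57, and the group total is 10 × 57 = 570.
Each contributed unit returns 5.500 to the group as a whole (0.5500 to each of 10 players), which exceeds 1, so the social optimum is full contribution: group total = 5.500 × 570 = 3135.00.
Efficiency loss = 3135.00 − 570 = 2565.00.

2565.00 dollars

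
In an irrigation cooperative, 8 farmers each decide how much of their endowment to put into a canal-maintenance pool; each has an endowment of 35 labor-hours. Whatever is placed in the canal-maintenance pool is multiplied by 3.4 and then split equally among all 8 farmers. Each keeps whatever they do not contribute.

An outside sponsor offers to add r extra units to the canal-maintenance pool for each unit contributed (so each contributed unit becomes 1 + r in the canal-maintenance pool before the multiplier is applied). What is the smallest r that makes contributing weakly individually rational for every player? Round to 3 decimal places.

1.353

With matching at rate r, one contributed unit becomes (1 + r) in the canal-maintenance pool and returns 3.4 × (1 + r) / 8 to the contributor.
Setting this equal to 1: 1 + r = 8/3.4 = 2.3529.
So the minimum matching rate is r = 2.3529 − 1 = 1.353.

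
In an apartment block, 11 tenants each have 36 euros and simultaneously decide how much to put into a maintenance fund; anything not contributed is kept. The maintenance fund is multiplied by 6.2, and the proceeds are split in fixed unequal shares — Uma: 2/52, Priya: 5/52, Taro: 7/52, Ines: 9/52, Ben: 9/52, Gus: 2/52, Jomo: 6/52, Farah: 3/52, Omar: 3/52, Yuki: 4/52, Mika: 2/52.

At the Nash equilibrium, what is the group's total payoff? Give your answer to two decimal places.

770.40 euros

Each unit j contributes comes back to j as 6.2 × (j's share), so j prefers to contribute only if that share exceeds 1/6.2 = 0.1613; otherwise keeping the unit dominates.
Ines and Ben clear that bar, contributing 36 each; the remaining 9 contribute 0. Total contributed: 72.
The maintenance fund pays out 6.2 × 72 = 446.40 in total (split across the unequal shares, but the aggregate is all that matters for the group sum).
The 9 free-riders keep 36 each, adding 324. Group total = 324 + 446.40 = 770.40.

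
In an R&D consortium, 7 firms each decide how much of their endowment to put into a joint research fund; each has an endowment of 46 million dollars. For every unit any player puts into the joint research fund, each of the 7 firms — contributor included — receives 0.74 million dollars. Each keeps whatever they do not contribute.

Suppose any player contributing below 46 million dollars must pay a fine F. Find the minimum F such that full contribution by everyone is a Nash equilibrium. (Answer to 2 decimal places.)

11.96 million dollars

Given the others contribute fully, the best deviation is to contribute 0 (any partial contribution still incurs the fine and gives up units whose private return 0.74 is below 1).
Deviating from 46 to 0 saves 46 million dollars but forfeits the deviator's share of the drop in the joint research fund: 0.74 × 46 = 34.04.
So the deviation gain is 46 − 34.04 = 11.96, and the fine must be at least 11.96 million dollars to wipe it out.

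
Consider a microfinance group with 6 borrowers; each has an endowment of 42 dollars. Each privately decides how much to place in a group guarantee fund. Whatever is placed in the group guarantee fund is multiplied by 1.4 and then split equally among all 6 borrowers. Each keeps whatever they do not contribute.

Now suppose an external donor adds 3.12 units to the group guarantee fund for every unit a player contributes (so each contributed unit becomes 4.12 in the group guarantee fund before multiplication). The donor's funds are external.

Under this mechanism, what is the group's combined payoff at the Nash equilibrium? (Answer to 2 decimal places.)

252.00 dollars

The effective private return is 1.4 × 4.12 / 6 = 0.9613, which is still under 1, so the mechanism doesn't change anyone's dominant strategy: zero contribution.
Everyone keeps their endowment and the group total is 6 × 42 = 252.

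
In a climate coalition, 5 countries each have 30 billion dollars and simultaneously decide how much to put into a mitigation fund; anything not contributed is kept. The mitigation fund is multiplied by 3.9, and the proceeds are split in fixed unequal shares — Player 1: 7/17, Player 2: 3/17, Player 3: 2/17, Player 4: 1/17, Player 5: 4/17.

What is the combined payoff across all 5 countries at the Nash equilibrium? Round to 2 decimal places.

237.00 billion dollars

For player j, contributing a unit is worthwhile iff 3.9 × (j's share) ≥ 1, i.e. iff j's share is at least 0.2564.
Only Player 1 (7/17) clears that bar, contributing 30; the remaining 4 contribute 0. Total contributed: 30.
The mitigation fund pays out 3.9 × 30 = 117.00 in total (split across the unequal shares, but the aggregate is all that matters for the group sum).
The 4 free-riders keep 30 each, adding 120. Group total = 120 + 117.00 = 237.00.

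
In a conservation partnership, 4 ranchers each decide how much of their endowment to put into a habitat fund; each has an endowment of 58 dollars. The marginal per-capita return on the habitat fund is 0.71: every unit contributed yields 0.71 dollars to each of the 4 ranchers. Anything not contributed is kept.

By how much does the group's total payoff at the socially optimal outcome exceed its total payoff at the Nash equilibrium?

426.88 dollars

The private return per contributed unit is 0.71 < 1, so contributing 0 is dominant for every player. At the Nash equilibrium everyone keeps their 58, and the group total is 4 × 58 = 232.
Each contributed unit returns 2.840 to the group as a whole (0.71 to each of 4 players), which exceeds 1, so the social optimum is full contribution: group total = 2.840 × 232 = 658.88.
Efficiency loss = 658.88 − 232 = 426.88.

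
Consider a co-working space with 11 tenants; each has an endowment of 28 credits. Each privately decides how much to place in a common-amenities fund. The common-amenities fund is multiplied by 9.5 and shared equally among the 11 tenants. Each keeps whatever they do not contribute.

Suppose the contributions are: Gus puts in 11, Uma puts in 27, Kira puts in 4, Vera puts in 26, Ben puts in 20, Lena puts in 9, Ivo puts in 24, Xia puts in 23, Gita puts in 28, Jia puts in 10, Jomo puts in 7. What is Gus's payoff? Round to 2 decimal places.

Total contributed: 11 + 27 + 4 + 26 + 20 + 9 + 24 + 23 + 28 + 10 + 7 = 189.
Each receives 9.5 × 189 / 11 = 163.23 from the common-amenities fund.
Gus keeps 28 − 11 = 17, so Gus's payoff is 17 + 163.23 = 180.23.

180.23 credits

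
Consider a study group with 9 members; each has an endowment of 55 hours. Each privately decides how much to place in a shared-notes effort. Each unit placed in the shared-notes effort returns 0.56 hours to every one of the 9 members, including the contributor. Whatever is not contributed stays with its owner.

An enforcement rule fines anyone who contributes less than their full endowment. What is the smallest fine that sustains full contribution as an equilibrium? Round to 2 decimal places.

Given the others contribute fully, the best deviation is to contribute 0 (any partial contribution still incurs the fine and gives up units whose private return 0.56 is below 1).
Deviating from 55 to 0 saves 55 hours but forfeits the deviator's share of the drop in the shared-notes effort: 0.56 × 55 = 30.80.
So the deviation gain is 55 − 30.80 = 24.20, and the fine must be at least 24.20 hours to wipe it out.

24.20 hours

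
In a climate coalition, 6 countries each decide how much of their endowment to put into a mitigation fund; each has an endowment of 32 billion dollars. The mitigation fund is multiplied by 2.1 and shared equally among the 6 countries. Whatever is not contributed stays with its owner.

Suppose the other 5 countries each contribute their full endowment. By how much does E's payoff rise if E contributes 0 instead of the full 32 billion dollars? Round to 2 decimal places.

20.80 billion dollars

Switching from a contribution of 32 to 0 lets E keep an extra 32 billion dollars, but lowers the mitigation fund by 32, which costs E their own share of that drop: 2.1/6 × 32 = 11.20.
Net gain = 32 − 11.20 = 20.80. The private return per contributed unit (0.3500) is below 1, so free-riding is indeed the best response regardless of what the others do.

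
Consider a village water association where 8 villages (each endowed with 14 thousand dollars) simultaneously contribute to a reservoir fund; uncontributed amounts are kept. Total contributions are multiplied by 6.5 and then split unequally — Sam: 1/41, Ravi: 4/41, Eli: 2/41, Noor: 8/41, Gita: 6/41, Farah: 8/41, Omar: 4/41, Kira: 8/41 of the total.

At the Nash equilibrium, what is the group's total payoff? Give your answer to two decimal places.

A player with share s gets back 6.5·s per unit contributed, so full contribution is dominant for anyone with s > 1/6.5 = 0.1538 and zero contribution is dominant for anyone below.
The shares above 0.1538 belong to Noor, Farah and Kira, contributing 14 each; the remaining 5 contribute 0. Total contributed: 42.
The reservoir fund pays out 6.5 × 42 = 273.00 in total (split across the unequal shares, but the aggregate is all that matters for the group sum).
The 5 free-riders keep 14 each, adding 70. Group total = 70 + 273.00 = 343.00.

343.00 thousand dollars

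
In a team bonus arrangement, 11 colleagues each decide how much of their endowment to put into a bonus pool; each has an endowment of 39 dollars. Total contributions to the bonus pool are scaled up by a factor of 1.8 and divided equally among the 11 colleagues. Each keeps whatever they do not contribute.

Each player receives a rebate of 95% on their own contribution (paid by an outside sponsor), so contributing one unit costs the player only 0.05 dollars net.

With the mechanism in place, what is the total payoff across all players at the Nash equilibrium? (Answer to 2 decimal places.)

Under the mechanism each unit contributed yields (1.8/11) / 0.05 = 3.2727 back to its contributor per unit of net cost, which exceeds 1, making full contribution the dominant choice for everyone.
At the Nash equilibrium everyone contributes 39. Group total payoff = 11 × (39 × 0.95 + 1.8 × 39) = 1179.75.

1179.75 dollars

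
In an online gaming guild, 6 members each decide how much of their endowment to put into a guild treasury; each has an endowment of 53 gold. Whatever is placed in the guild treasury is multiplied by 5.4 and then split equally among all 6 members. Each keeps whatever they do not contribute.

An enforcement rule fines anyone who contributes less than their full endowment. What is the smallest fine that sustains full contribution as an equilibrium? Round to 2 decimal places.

Given the others contribute fully, the best deviation is to contribute 0 (any partial contribution still incurs the fine and gives up units whose private return 0.9000 is below 1).
Deviating from 53 to 0 saves 53 gold but forfeits the deviator's share of the drop in the guild treasury: 5.4/6 × 53 = 47.70.
So the deviation gain is 53 − 47.70 = 5.30, and the fine must be at least 5.30 gold to wipe it out.

5.30 gold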